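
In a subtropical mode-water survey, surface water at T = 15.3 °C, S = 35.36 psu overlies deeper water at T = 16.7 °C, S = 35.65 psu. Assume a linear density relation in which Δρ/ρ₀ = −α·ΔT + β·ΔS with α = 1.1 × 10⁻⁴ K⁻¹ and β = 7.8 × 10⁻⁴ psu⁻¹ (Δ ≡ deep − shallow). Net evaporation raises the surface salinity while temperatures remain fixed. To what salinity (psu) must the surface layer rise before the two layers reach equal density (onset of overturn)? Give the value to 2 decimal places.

35.45 psu

Neutral buoyancy requires −α(T_deep − T_surf) + β(S_deep − S_surf′) = 0.
S_surf′ = S_deep − (α/β)·ΔT = 35.65 − (1.1 × 10⁻⁴/7.8 × 10⁻⁴)·(+1.4) = 35.4526 psu.
Increase required: 35.4526 − 35.36 = 0.0926 psu.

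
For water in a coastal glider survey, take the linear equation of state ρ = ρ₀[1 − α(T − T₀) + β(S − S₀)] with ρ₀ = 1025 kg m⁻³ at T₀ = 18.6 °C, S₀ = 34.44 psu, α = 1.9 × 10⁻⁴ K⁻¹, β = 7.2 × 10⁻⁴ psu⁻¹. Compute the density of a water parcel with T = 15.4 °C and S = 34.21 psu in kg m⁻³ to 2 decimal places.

1025.45 kg m⁻³

T − T₀ = -3.2 K, S − S₀ = -0.23 psu.
Bracket = 1 − α·(-3.2) + β·(-0.23) = 1 + (4.424 × 10⁻⁴) = 1.0004424.
ρ = 1025 × 1.0004424 = 1025.45 kg m⁻³.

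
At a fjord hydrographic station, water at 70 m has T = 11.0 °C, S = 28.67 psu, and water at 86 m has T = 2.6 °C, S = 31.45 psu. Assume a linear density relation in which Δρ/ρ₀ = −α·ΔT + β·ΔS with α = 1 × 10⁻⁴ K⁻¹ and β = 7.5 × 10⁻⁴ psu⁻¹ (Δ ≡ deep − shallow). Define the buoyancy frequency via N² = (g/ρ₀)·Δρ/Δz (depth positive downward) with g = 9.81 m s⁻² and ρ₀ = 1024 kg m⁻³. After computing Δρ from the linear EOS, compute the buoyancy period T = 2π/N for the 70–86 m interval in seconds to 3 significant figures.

ΔT = -8.4 K, ΔS = +2.78 psu (deep − shallow).
Δρ/ρ₀ = −αΔT + βΔS = 8.40 × 10⁻⁴ + 2.085 × 10⁻³ = 2.925 × 10⁻³, so Δρ ≈ 2.995 kg m⁻³.
N² = (g/ρ₀)·Δρ/Δz = g·(Δρ/ρ₀)/Δz = 9.81 × 2.925 × 10⁻³ / 16 = 1.7934 × 10⁻³ s⁻².
N = √(1.7934 × 10⁻³) = 0.042349 rad s⁻¹ → T = 2π/N = 148.37 s ≈ 148 s.

148 s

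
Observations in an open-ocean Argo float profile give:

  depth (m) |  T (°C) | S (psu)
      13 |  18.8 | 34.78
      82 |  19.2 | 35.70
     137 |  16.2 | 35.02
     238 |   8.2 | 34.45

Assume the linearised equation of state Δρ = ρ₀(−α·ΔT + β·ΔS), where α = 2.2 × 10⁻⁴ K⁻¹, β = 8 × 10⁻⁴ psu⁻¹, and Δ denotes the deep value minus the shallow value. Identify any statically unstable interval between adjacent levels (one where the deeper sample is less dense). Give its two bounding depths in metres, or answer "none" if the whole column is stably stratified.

Evaluate Δρ/ρ₀ = −αΔT + βΔS across each adjacent pair:
  13–82 m: −αΔT+βΔS = −(2.2 × 10⁻⁴)(+0.4)+(8 × 10⁻⁴)(+0.92) = 6.5 × 10⁻⁴ → stable
  82–137 m: −αΔT+βΔS = −(2.2 × 10⁻⁴)(-3.0)+(8 × 10⁻⁴)(-0.68) = 1.2 × 10⁻⁴ → stable
  137–238 m: −αΔT+βΔS = −(2.2 × 10⁻⁴)(-8.0)+(8 × 10⁻⁴)(-0.57) = 1.3 × 10⁻³ → stable
Every interval has Δρ > 0: the column is stably stratified throughout.

none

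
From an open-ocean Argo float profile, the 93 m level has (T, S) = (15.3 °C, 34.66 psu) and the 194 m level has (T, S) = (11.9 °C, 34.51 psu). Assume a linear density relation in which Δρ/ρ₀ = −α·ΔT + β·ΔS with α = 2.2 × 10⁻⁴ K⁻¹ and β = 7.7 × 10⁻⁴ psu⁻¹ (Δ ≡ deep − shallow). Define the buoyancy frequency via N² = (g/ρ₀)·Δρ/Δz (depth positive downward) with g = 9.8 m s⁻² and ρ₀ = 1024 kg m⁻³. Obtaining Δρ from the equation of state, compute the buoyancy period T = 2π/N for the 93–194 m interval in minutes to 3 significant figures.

13.4 min

ΔT = -3.4 K, ΔS = -0.15 psu (deep − shallow).
Δρ/ρ₀ = −αΔT + βΔS = 7.48 × 10⁻⁴ − 1.155 × 10⁻⁴ = 6.325 × 10⁻⁴, so Δρ ≈ 0.6477 kg m⁻³.
N² = (g/ρ₀)·Δρ/Δz = g·(Δρ/ρ₀)/Δz = 9.8 × 6.325 × 10⁻⁴ / 101 = 6.1371 × 10⁻⁵ s⁻².
N = √(6.1371 × 10⁻⁵) = 7.8340 × 10⁻³ rad s⁻¹ → T = 2π/N = 802.04 s = 13.367 min ≈ 13.4 min.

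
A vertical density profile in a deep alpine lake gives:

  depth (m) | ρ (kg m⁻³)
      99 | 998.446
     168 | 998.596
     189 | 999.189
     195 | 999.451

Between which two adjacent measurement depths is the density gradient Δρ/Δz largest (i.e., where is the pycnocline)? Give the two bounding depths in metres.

189–195 m

Compute the density gradient over each adjacent pair:
  99–168 m: Δρ/Δz = 0.150/69 = 2.2 × 10⁻³ kg m⁻⁴
  168–189 m: Δρ/Δz = 0.593/21 = 0.028 kg m⁻⁴
  189–195 m: Δρ/Δz = 0.262/6 = 0.044 kg m⁻⁴
The largest gradient is in the 189–195 m interval — the pycnocline.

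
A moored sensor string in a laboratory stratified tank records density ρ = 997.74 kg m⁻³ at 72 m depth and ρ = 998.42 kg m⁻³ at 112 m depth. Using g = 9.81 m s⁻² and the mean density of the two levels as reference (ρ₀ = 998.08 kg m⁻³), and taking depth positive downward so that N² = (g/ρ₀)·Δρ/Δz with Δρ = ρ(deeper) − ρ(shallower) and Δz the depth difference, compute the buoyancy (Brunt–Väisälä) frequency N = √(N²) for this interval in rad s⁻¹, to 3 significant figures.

Δρ = 998.42 − 997.74 = 0.68 kg m⁻³ over Δz = 112 − 72 = 40 m.
N² = (9.81/998.08) × (0.68/40) = 1.6709 × 10⁻⁴ s⁻².
N = √(1.6709 × 10⁻⁴) = 0.012926 rad s⁻¹ ≈ 0.0129 rad s⁻¹.

0.0129 rad s⁻¹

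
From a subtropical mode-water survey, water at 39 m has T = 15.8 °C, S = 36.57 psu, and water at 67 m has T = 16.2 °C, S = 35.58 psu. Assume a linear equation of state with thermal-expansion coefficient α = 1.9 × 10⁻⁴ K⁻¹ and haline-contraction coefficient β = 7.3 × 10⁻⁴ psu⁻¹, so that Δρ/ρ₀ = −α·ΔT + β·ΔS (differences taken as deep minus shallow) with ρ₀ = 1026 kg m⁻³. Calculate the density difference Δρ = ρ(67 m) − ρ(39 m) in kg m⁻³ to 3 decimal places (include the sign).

-0.819 kg m⁻³

ΔT = +0.4 K, ΔS = -0.99 psu (deep − shallow).
Δρ/ρ₀ = −(1.9 × 10⁻⁴)(+0.4) + (7.3 × 10⁻⁴)(-0.99) = -7.987 × 10⁻⁴.
Δρ = 1026 × (-7.987 × 10⁻⁴) = -0.819 kg m⁻³.
Negative Δρ: lighter below, statically unstable.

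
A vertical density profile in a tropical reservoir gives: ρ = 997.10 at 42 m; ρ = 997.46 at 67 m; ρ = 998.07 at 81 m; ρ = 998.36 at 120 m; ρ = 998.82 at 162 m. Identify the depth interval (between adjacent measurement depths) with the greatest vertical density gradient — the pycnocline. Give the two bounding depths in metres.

Compute the density gradient over each adjacent pair:
  42–67 m: Δρ/Δz = 0.36/25 = 0.014 kg m⁻⁴
  67–81 m: Δρ/Δz = 0.61/14 = 0.044 kg m⁻⁴
  81–120 m: Δρ/Δz = 0.29/39 = 7.4 × 10⁻³ kg m⁻⁴
  120–162 m: Δρ/Δz = 0.46/42 = 0.011 kg m⁻⁴
The largest gradient is in the 67–81 m interval — the pycnocline.

67–81 m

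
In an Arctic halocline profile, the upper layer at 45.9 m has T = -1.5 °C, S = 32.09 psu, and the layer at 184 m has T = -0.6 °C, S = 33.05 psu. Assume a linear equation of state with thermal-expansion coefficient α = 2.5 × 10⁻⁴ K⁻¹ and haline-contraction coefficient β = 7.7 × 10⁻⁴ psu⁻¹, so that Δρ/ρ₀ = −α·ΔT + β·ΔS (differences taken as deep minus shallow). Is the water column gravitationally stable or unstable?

ΔT = -0.6 − -1.5 = +0.9 K and ΔS = 33.05 − 32.09 = +0.96 psu (deep − shallow).
−αΔT = -2.25 × 10⁻⁴; βΔS = 7.392 × 10⁻⁴; sum Δρ/ρ₀ = 5.142 × 10⁻⁴.
Δρ/ρ₀ > 0, so Δρ > 0: deeper water is denser → statically stable.

stable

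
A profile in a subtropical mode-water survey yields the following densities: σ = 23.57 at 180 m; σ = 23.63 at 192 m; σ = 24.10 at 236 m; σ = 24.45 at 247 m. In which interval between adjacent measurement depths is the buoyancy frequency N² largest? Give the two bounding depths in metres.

236–247 m

Compute the density gradient over each adjacent pair:
  180–192 m: Δρ/Δz = 0.06/12 = 5.0 × 10⁻³ kg m⁻⁴
  192–236 m: Δρ/Δz = 0.47/44 = 0.011 kg m⁻⁴
  236–247 m: Δρ/Δz = 0.35/11 = 0.032 kg m⁻⁴
The largest gradient is in the 236–247 m interval — the pycnocline.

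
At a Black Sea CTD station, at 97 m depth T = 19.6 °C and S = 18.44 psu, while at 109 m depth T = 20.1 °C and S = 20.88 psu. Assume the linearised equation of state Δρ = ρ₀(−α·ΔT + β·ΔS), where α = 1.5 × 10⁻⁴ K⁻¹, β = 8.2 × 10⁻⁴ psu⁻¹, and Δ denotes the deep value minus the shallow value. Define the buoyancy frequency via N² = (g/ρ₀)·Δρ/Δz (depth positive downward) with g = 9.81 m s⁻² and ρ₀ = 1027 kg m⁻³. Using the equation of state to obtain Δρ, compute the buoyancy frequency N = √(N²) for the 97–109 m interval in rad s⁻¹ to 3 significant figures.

0.0397 rad s⁻¹

ΔT = +0.5 K, ΔS = +2.44 psu (deep − shallow).
Δρ/ρ₀ = −αΔT + βΔS = -7.50 × 10⁻⁵ + 2.0008 × 10⁻³ = 1.9258 × 10⁻³, so Δρ ≈ 1.978 kg m⁻³.
N² = (g/ρ₀)·Δρ/Δz = g·(Δρ/ρ₀)/Δz = 9.81 × 1.9258 × 10⁻³ / 12 = 1.5743 × 10⁻³ s⁻².
N = √(1.5743 × 10⁻³) = 0.039677 rad s⁻¹ ≈ 0.0397 rad s⁻¹.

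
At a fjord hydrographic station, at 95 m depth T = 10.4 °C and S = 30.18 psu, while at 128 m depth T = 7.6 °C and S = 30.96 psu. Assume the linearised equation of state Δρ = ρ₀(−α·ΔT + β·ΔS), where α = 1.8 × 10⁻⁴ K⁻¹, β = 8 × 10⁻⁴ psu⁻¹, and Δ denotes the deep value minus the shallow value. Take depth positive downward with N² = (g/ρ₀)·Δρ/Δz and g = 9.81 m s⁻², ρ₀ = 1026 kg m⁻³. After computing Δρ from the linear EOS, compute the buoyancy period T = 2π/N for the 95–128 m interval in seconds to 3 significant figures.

ΔT = -2.8 K, ΔS = +0.78 psu (deep − shallow).
Δρ/ρ₀ = −αΔT + βΔS = 5.04 × 10⁻⁴ + 6.24 × 10⁻⁴ = 1.128 × 10⁻³, so Δρ ≈ 1.157 kg m⁻³.
N² = (g/ρ₀)·Δρ/Δz = g·(Δρ/ρ₀)/Δz = 9.81 × 1.128 × 10⁻³ / 33 = 3.3532 × 10⁻⁴ s⁻².
N = √(3.3532 × 10⁻⁴) = 0.018312 rad s⁻¹ → T = 2π/N = 343.12 s ≈ 343 s.

343 s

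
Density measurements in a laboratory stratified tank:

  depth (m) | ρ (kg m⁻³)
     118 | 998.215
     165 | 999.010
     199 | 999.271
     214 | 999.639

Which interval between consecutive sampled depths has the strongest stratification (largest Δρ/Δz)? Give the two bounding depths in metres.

Compute the density gradient over each adjacent pair:
  118–165 m: Δρ/Δz = 0.795/47 = 0.017 kg m⁻⁴
  165–199 m: Δρ/Δz = 0.261/34 = 7.7 × 10⁻³ kg m⁻⁴
  199–214 m: Δρ/Δz = 0.368/15 = 0.025 kg m⁻⁴
The largest gradient is in the 199–214 m interval — the pycnocline.

199–214 m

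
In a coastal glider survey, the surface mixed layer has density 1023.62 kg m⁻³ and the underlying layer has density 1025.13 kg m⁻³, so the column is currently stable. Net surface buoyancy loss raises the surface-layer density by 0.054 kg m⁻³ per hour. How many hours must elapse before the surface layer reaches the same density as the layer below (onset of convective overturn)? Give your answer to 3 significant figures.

28.0 hours

Density deficit of the surface layer: 1025.13 − 1023.62 = 1.51 kg m⁻³.
Required change = 1.51 / 0.054 = 28.0 hours.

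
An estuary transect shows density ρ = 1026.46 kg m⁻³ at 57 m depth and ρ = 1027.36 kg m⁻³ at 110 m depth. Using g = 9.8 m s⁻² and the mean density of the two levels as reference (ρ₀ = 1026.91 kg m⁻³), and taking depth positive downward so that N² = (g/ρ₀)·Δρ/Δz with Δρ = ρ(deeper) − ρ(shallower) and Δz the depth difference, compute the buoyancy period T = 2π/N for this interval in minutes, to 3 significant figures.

8.23 min

Δρ = 1027.36 − 1026.46 = 0.90 kg m⁻³ over Δz = 110 − 57 = 53 m.
N² = (9.8/1026.91) × (0.90/53) = 1.6205 × 10⁻⁴ s⁻².
N = √(1.6205 × 10⁻⁴) = 0.012730 rad s⁻¹, so T = 2π/N = 493.57 s = 8.2262 min ≈ 8.23 min.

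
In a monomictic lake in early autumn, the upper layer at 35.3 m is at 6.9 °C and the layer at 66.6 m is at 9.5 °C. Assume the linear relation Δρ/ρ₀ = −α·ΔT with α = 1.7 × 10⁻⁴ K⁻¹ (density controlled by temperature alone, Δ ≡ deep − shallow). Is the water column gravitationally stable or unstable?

unstable

ΔT = 9.5 − 6.9 = +2.6 K, so Δρ/ρ₀ = −αΔT = -4.42 × 10⁻⁴.
Δρ/ρ₀ < 0, so Δρ < 0: deeper water is lighter → statically unstable; the column would overturn.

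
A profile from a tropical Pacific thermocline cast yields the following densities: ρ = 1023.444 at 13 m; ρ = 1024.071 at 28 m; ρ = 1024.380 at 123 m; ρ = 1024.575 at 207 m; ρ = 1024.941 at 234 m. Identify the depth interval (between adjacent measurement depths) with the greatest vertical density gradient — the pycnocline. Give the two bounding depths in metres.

13–28 m

Compute the density gradient over each adjacent pair:
  13–28 m: Δρ/Δz = 0.627/15 = 0.042 kg m⁻⁴
  28–123 m: Δρ/Δz = 0.309/95 = 3.3 × 10⁻³ kg m⁻⁴
  123–207 m: Δρ/Δz = 0.195/84 = 2.3 × 10⁻³ kg m⁻⁴
  207–234 m: Δρ/Δz = 0.366/27 = 0.014 kg m⁻⁴
The largest gradient is in the 13–28 m interval — the pycnocline.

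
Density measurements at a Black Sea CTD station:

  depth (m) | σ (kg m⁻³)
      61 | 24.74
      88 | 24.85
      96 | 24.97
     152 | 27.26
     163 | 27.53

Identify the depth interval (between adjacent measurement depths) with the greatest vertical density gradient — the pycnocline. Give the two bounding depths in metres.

Compute the density gradient over each adjacent pair:
  61–88 m: Δρ/Δz = 0.11/27 = 4.1 × 10⁻³ kg m⁻⁴
  88–96 m: Δρ/Δz = 0.12/8 = 0.015 kg m⁻⁴
  96–152 m: Δρ/Δz = 2.29/56 = 0.041 kg m⁻⁴
  152–163 m: Δρ/Δz = 0.27/11 = 0.025 kg m⁻⁴
The largest gradient is in the 96–152 m interval — the pycnocline.

96–152 m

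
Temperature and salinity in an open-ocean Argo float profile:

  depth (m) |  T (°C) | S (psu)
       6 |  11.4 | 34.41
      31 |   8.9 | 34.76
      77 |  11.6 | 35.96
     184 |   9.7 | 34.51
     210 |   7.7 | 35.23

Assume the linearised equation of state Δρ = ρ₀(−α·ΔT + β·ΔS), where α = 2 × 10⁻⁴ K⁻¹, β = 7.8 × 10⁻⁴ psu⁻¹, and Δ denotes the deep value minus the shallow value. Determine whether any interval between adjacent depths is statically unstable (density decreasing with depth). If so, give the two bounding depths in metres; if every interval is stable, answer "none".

Evaluate Δρ/ρ₀ = −αΔT + βΔS across each adjacent pair:
  6–31 m: −αΔT+βΔS = −(2 × 10⁻⁴)(-2.5)+(7.8 × 10⁻⁴)(+0.35) = 7.7 × 10⁻⁴ → stable
  31–77 m: −αΔT+βΔS = −(2 × 10⁻⁴)(+2.7)+(7.8 × 10⁻⁴)(+1.20) = 4.0 × 10⁻⁴ → stable
  77–184 m: −αΔT+βΔS = −(2 × 10⁻⁴)(-1.9)+(7.8 × 10⁻⁴)(-1.45) = -7.5 × 10⁻⁴ → UNSTABLE
  184–210 m: −αΔT+βΔS = −(2 × 10⁻⁴)(-2.0)+(7.8 × 10⁻⁴)(+0.72) = 9.6 × 10⁻⁴ → stable
The 77–184 m interval has Δρ < 0: lighter water underlies denser water.

77–184 m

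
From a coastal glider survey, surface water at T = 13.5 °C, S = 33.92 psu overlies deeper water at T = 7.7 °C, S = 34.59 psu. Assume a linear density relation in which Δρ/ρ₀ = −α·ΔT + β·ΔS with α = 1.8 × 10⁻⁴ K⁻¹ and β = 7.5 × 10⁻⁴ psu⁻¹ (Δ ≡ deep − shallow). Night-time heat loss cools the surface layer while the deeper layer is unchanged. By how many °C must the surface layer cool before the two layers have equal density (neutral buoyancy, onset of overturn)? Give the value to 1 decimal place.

Neutral buoyancy requires Δρ = 0, i.e. −α(T_deep − T_surf′) + β(S_deep − S_surf) = 0.
T_surf′ = T_deep − (β/α)·ΔS = 7.7 − (7.5 × 10⁻⁴/1.8 × 10⁻⁴)·(+0.67) = 4.908 °C.
Cooling required: 13.5 − (4.908) = 8.592 °C.

8.6 °C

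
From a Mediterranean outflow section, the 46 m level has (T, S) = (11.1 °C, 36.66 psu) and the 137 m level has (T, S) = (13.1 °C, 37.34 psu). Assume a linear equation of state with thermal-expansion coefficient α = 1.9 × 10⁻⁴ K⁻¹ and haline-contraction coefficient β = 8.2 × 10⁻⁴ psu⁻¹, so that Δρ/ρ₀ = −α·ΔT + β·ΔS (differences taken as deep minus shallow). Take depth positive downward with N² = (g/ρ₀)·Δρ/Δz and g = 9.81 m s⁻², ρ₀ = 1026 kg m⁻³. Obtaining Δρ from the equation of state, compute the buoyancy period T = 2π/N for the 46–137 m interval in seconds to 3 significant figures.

ΔT = +2.0 K, ΔS = +0.68 psu (deep − shallow).
Δρ/ρ₀ = −αΔT + βΔS = -3.80 × 10⁻⁴ + 5.576 × 10⁻⁴ = 1.776 × 10⁻⁴, so Δρ ≈ 0.1822 kg m⁻³.
N² = (g/ρ₀)·Δρ/Δz = g·(Δρ/ρ₀)/Δz = 9.81 × 1.776 × 10⁻⁴ / 91 = 1.9146 × 10⁻⁵ s⁻².
N = √(1.9146 × 10⁻⁵) = 4.3756 × 10⁻³ rad s⁻¹ → T = 2π/N = 1.4360 × 10³ s ≈ 1.44 × 10³ s.

1.44 × 10³ s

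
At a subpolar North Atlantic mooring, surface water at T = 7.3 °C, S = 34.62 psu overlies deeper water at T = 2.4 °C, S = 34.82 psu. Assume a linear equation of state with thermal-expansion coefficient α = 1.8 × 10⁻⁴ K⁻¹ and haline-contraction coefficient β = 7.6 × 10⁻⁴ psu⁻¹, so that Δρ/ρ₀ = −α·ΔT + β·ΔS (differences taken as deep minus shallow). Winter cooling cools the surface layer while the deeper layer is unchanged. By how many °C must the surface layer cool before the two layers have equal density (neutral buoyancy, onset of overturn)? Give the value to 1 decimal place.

Neutral buoyancy requires Δρ = 0, i.e. −α(T_deep − T_surf′) + β(S_deep − S_surf) = 0.
T_surf′ = T_deep − (β/α)·ΔS = 2.4 − (7.6 × 10⁻⁴/1.8 × 10⁻⁴)·(+0.20) = 1.556 °C.
Cooling required: 7.3 − (1.556) = 5.744 °C.

5.7 °C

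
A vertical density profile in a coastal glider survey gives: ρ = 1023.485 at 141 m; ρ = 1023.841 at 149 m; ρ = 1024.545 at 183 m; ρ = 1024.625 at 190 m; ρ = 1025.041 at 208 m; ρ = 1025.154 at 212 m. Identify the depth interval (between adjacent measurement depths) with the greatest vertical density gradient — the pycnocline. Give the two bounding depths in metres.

141–149 m

Compute the density gradient over each adjacent pair:
  141–149 m: Δρ/Δz = 0.356/8 = 0.044 kg m⁻⁴
  149–183 m: Δρ/Δz = 0.704/34 = 0.021 kg m⁻⁴
  183–190 m: Δρ/Δz = 0.080/7 = 0.011 kg m⁻⁴
  190–208 m: Δρ/Δz = 0.416/18 = 0.023 kg m⁻⁴
  208–212 m: Δρ/Δz = 0.113/4 = 0.028 kg m⁻⁴
The largest gradient is in the 141–149 m interval — the pycnocline.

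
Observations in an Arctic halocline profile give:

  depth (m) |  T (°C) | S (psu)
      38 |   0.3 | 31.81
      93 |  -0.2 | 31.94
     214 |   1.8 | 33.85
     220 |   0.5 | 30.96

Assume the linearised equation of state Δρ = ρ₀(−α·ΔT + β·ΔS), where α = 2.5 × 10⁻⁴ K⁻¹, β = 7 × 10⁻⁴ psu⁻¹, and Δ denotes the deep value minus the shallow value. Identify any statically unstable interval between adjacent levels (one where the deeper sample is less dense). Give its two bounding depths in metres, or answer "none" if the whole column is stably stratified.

Evaluate Δρ/ρ₀ = −αΔT + βΔS across each adjacent pair:
  38–93 m: −αΔT+βΔS = −(2.5 × 10⁻⁴)(-0.5)+(7 × 10⁻⁴)(+0.13) = 2.2 × 10⁻⁴ → stable
  93–214 m: −αΔT+βΔS = −(2.5 × 10⁻⁴)(+2.0)+(7 × 10⁻⁴)(+1.91) = 8.4 × 10⁻⁴ → stable
  214–220 m: −αΔT+βΔS = −(2.5 × 10⁻⁴)(-1.3)+(7 × 10⁻⁴)(-2.89) = -1.7 × 10⁻³ → UNSTABLE
The 214–220 m interval has Δρ < 0: lighter water underlies denser water.

214–220 m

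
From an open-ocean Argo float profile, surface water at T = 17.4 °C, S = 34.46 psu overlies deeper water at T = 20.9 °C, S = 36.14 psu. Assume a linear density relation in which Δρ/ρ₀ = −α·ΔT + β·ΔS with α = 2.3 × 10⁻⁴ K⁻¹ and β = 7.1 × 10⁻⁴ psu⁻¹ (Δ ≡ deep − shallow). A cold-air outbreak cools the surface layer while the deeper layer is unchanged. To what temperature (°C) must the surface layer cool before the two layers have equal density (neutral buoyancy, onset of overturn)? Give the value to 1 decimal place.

15.7 °C

Neutral buoyancy requires Δρ = 0, i.e. −α(T_deep − T_surf′) + β(S_deep − S_surf) = 0.
T_surf′ = T_deep − (β/α)·ΔS = 20.9 − (7.1 × 10⁻⁴/2.3 × 10⁻⁴)·(+1.68) = 15.714 °C.
Cooling required: 17.4 − (15.714) = 1.686 °C.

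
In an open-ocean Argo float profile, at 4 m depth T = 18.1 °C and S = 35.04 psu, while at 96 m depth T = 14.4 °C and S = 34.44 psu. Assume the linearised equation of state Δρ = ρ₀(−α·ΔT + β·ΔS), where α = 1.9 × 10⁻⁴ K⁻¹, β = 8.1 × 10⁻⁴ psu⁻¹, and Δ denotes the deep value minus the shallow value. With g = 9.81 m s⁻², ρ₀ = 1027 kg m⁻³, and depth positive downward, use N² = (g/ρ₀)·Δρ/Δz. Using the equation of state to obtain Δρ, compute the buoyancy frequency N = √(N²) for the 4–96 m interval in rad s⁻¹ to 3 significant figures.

ΔT = -3.7 K, ΔS = -0.60 psu (deep − shallow).
Δρ/ρ₀ = −αΔT + βΔS = 7.03 × 10⁻⁴ − 4.86 × 10⁻⁴ = 2.17 × 10⁻⁴, so Δρ ≈ 0.2229 kg m⁻³.
N² = (g/ρ₀)·Δρ/Δz = g·(Δρ/ρ₀)/Δz = 9.81 × 2.17 × 10⁻⁴ / 92 = 2.3139 × 10⁻⁵ s⁻².
N = √(2.3139 × 10⁻⁵) = 4.8103 × 10⁻³ rad s⁻¹ ≈ 4.81 × 10⁻³ rad s⁻¹.

4.81 × 10⁻³ rad s⁻¹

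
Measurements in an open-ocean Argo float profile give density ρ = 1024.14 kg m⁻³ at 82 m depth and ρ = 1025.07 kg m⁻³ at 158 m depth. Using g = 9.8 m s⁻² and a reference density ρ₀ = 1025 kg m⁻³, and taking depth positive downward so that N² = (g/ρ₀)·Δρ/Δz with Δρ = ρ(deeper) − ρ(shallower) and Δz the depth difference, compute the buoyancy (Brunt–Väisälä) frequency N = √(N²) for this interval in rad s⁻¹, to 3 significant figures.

0.0108 rad s⁻¹

Δρ = 1025.07 − 1024.14 = 0.93 kg m⁻³ over Δz = 158 − 82 = 76 m.
N² = (9.8/1025) × (0.93/76) = 1.1700 × 10⁻⁴ s⁻².
N = √(1.1700 × 10⁻⁴) = 0.010817 rad s⁻¹ ≈ 0.0108 rad s⁻¹.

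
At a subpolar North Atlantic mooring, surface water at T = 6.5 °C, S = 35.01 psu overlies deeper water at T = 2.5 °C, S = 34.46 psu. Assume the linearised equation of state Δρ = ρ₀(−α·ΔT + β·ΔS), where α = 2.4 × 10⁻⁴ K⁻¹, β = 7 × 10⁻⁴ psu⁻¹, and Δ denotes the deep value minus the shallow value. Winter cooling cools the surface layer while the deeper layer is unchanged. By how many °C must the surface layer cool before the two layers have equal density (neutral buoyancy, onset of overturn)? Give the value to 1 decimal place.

Neutral buoyancy requires Δρ = 0, i.e. −α(T_deep − T_surf′) + β(S_deep − S_surf) = 0.
T_surf′ = T_deep − (β/α)·ΔS = 2.5 − (7 × 10⁻⁴/2.4 × 10⁻⁴)·(-0.55) = 4.104 °C.
Cooling required: 6.5 − (4.104) = 2.396 °C.

2.4 °C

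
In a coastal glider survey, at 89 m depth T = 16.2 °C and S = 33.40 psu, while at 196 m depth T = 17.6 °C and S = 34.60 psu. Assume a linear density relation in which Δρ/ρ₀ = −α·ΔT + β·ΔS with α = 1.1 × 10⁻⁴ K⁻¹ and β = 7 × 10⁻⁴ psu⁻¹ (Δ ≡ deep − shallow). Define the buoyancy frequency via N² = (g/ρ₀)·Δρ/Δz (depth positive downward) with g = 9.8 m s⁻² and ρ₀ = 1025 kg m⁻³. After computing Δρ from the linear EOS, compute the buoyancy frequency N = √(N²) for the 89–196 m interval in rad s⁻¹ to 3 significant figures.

ΔT = +1.4 K, ΔS = +1.20 psu (deep − shallow).
Δρ/ρ₀ = −αΔT + βΔS = -1.54 × 10⁻⁴ + 8.40 × 10⁻⁴ = 6.86 × 10⁻⁴, so Δρ ≈ 0.7031 kg m⁻³.
N² = (g/ρ₀)·Δρ/Δz = g·(Δρ/ρ₀)/Δz = 9.8 × 6.86 × 10⁻⁴ / 107 = 6.2830 × 10⁻⁵ s⁻².
N = √(6.2830 × 10⁻⁵) = 7.9265 × 10⁻³ rad s⁻¹ ≈ 7.93 × 10⁻³ rad s⁻¹.

7.93 × 10⁻³ rad s⁻¹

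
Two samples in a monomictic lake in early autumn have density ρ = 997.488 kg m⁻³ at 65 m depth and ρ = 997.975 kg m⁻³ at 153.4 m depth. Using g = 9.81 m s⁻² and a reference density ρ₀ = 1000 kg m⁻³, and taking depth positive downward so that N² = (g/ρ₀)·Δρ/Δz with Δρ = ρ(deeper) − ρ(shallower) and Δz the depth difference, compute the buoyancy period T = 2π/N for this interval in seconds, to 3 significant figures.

Δρ = 997.975 − 997.488 = 0.487 kg m⁻³ over Δz = 153.4 − 65 = 88.4 m.
N² = (9.81/1000) × (0.487/88.4) = 5.4044 × 10⁻⁵ s⁻².
N = √(5.4044 × 10⁻⁵) = 7.3515 × 10⁻³ rad s⁻¹, so T = 2π/N = 854.68 s ≈ 855 s.

855 s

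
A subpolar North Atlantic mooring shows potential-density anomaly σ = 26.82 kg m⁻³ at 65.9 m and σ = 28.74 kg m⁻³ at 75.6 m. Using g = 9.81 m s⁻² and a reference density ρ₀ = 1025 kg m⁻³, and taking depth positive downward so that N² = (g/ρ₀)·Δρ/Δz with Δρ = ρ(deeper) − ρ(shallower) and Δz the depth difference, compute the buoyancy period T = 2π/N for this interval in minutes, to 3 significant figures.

Δρ = 1028.74 − 1026.82 = 1.92 kg m⁻³ over Δz = 75.6 − 65.9 = 9.7 m.
N² = (9.81/1025) × (1.92/9.7) = 1.8944 × 10⁻³ s⁻².
N = √(1.8944 × 10⁻³) = 0.043525 rad s⁻¹, so T = 2π/N = 144.36 s = 2.4060 min ≈ 2.41 min.

2.41 min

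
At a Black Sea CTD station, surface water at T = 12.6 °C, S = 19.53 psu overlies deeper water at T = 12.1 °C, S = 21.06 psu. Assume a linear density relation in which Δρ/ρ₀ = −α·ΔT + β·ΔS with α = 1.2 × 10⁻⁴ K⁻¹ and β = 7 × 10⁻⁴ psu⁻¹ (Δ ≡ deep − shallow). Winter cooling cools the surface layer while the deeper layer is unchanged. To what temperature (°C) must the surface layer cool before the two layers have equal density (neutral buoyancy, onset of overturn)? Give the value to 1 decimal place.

Neutral buoyancy requires Δρ = 0, i.e. −α(T_deep − T_surf′) + β(S_deep − S_surf) = 0.
T_surf′ = T_deep − (β/α)·ΔS = 12.1 − (7 × 10⁻⁴/1.2 × 10⁻⁴)·(+1.53) = 3.175 °C.
Cooling required: 12.6 − (3.175) = 9.425 °C.

3.2 °C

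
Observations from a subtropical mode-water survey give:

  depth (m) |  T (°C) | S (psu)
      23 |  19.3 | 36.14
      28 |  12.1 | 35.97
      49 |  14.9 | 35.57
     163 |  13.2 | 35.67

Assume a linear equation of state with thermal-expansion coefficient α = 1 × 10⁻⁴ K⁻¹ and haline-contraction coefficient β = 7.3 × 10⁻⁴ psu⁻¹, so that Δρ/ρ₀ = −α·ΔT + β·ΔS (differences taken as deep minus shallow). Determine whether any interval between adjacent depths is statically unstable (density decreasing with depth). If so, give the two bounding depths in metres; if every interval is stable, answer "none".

Evaluate Δρ/ρ₀ = −αΔT + βΔS across each adjacent pair:
  23–28 m: −αΔT+βΔS = −(1 × 10⁻⁴)(-7.2)+(7.3 × 10⁻⁴)(-0.17) = 6.0 × 10⁻⁴ → stable
  28–49 m: −αΔT+βΔS = −(1 × 10⁻⁴)(+2.8)+(7.3 × 10⁻⁴)(-0.40) = -5.7 × 10⁻⁴ → UNSTABLE
  49–163 m: −αΔT+βΔS = −(1 × 10⁻⁴)(-1.7)+(7.3 × 10⁻⁴)(+0.10) = 2.4 × 10⁻⁴ → stable
The 28–49 m interval has Δρ < 0: lighter water underlies denser water.

28–49 m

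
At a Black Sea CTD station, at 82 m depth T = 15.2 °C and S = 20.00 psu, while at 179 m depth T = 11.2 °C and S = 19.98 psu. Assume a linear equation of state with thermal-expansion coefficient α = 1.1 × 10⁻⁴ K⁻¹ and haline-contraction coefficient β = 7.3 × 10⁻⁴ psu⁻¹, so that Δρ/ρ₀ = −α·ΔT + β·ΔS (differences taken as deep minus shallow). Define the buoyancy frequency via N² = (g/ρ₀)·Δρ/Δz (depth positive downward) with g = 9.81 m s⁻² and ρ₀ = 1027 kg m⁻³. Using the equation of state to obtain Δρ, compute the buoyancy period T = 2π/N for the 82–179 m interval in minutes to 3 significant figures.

16.0 min

ΔT = -4.0 K, ΔS = -0.02 psu (deep − shallow).
Δρ/ρ₀ = −αΔT + βΔS = 4.40 × 10⁻⁴ − 1.46 × 10⁻⁵ = 4.254 × 10⁻⁴, so Δρ ≈ 0.4369 kg m⁻³.
N² = (g/ρ₀)·Δρ/Δz = g·(Δρ/ρ₀)/Δz = 9.81 × 4.254 × 10⁻⁴ / 97 = 4.3022 × 10⁻⁵ s⁻².
N = √(4.3022 × 10⁻⁵) = 6.5591 × 10⁻³ rad s⁻¹ → T = 2π/N = 957.93 s = 15.965 min ≈ 16.0 min.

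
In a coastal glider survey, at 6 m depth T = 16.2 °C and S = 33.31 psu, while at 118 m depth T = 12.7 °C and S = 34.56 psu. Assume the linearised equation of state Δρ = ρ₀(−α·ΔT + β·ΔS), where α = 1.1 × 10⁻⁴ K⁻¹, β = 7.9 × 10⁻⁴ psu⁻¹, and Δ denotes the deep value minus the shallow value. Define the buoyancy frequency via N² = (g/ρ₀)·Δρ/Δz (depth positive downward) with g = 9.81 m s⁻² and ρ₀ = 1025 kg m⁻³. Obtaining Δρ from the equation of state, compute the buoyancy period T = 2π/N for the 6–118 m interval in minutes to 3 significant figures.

ΔT = -3.5 K, ΔS = +1.25 psu (deep − shallow).
Δρ/ρ₀ = −αΔT + βΔS = 3.85 × 10⁻⁴ + 9.875 × 10⁻⁴ = 1.3725 × 10⁻³, so Δρ ≈ 1.407 kg m⁻³.
N² = (g/ρ₀)·Δρ/Δz = g·(Δρ/ρ₀)/Δz = 9.81 × 1.3725 × 10⁻³ / 112 = 1.2022 × 10⁻⁴ s⁻².
N = √(1.2022 × 10⁻⁴) = 0.010964 rad s⁻¹ → T = 2π/N = 573.07 s = 9.5512 min ≈ 9.55 min.

9.55 min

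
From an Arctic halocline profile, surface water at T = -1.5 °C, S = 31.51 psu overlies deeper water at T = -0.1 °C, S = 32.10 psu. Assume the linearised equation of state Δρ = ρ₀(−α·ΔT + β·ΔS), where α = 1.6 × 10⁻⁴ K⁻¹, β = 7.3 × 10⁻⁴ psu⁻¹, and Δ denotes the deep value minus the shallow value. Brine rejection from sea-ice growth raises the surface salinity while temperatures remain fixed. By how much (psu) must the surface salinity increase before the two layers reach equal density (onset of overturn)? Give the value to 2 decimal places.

0.28 psu

Neutral buoyancy requires −α(T_deep − T_surf) + β(S_deep − S_surf′) = 0.
S_surf′ = S_deep − (α/β)·ΔT = 32.10 − (1.6 × 10⁻⁴/7.3 × 10⁻⁴)·(+1.4) = 31.7932 psu.
Increase required: 31.7932 − 31.51 = 0.2832 psu.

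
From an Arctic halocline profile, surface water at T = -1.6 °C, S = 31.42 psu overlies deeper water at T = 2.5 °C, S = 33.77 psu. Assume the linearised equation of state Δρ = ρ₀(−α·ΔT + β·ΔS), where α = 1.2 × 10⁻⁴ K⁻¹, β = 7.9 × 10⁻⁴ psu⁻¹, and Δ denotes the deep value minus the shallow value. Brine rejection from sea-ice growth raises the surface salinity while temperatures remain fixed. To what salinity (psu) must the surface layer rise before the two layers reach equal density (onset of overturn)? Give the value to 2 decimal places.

Neutral buoyancy requires −α(T_deep − T_surf) + β(S_deep − S_surf′) = 0.
S_surf′ = S_deep − (α/β)·ΔT = 33.77 − (1.2 × 10⁻⁴/7.9 × 10⁻⁴)·(+4.1) = 33.1472 psu.
Increase required: 33.1472 − 31.42 = 1.7272 psu.

33.15 psu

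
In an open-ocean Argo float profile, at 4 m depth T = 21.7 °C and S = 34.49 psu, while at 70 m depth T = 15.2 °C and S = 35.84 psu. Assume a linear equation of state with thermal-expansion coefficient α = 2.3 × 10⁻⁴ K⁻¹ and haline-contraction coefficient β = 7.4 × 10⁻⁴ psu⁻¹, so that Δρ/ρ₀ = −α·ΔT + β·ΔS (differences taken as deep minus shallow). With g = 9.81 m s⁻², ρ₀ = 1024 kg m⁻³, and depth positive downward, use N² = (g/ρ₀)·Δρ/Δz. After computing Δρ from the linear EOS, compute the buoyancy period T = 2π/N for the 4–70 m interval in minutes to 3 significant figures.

5.44 min

ΔT = -6.5 K, ΔS = +1.35 psu (deep − shallow).
Δρ/ρ₀ = −αΔT + βΔS = 1.495 × 10⁻³ + 9.99 × 10⁻⁴ = 2.494 × 10⁻³, so Δρ ≈ 2.554 kg m⁻³.
N² = (g/ρ₀)·Δρ/Δz = g·(Δρ/ρ₀)/Δz = 9.81 × 2.494 × 10⁻³ / 66 = 3.7070 × 10⁻⁴ s⁻².
N = √(3.7070 × 10⁻⁴) = 0.019254 rad s⁻¹ → T = 2π/N = 326.33 s = 5.4388 min ≈ 5.44 min.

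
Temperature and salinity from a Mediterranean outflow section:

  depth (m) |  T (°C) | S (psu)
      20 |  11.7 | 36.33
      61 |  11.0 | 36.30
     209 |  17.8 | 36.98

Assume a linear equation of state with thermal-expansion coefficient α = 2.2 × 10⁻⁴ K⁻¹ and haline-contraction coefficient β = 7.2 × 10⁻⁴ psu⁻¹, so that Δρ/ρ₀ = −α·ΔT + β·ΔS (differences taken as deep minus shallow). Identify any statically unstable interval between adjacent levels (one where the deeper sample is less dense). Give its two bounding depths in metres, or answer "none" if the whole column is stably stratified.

Evaluate Δρ/ρ₀ = −αΔT + βΔS across each adjacent pair:
  20–61 m: −αΔT+βΔS = −(2.2 × 10⁻⁴)(-0.7)+(7.2 × 10⁻⁴)(-0.03) = 1.3 × 10⁻⁴ → stable
  61–209 m: −αΔT+βΔS = −(2.2 × 10⁻⁴)(+6.8)+(7.2 × 10⁻⁴)(+0.68) = -1.0 × 10⁻³ → UNSTABLE
The 61–209 m interval has Δρ < 0: lighter water underlies denser water.

61–209 m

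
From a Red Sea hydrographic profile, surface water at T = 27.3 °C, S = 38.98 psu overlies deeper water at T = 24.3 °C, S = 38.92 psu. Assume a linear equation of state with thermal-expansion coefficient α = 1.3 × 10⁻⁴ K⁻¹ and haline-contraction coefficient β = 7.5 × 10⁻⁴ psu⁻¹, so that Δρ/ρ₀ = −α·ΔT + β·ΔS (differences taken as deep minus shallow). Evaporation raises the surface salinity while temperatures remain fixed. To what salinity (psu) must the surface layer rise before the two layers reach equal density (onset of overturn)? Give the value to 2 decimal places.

39.44 psu

Neutral buoyancy requires −α(T_deep − T_surf) + β(S_deep − S_surf′) = 0.
S_surf′ = S_deep − (α/β)·ΔT = 38.92 − (1.3 × 10⁻⁴/7.5 × 10⁻⁴)·(-3.0) = 39.4400 psu.
Increase required: 39.4400 − 38.98 = 0.4600 psu.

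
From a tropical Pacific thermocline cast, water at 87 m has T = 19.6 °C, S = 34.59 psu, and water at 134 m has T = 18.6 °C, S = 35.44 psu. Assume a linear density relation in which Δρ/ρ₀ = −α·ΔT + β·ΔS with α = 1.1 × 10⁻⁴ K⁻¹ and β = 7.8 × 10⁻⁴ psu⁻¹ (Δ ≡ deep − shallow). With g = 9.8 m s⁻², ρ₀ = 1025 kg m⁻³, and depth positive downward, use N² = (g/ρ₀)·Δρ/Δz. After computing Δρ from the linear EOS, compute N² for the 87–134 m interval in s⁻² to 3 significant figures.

ΔT = -1.0 K, ΔS = +0.85 psu (deep − shallow).
Δρ/ρ₀ = −αΔT + βΔS = 1.10 × 10⁻⁴ + 6.63 × 10⁻⁴ = 7.73 × 10⁻⁴, so Δρ ≈ 0.7923 kg m⁻³.
N² = (g/ρ₀)·Δρ/Δz = g·(Δρ/ρ₀)/Δz = 9.8 × 7.73 × 10⁻⁴ / 47 = 1.6118 × 10⁻⁴ s⁻² ≈ 1.61 × 10⁻⁴ s⁻².

1.61 × 10⁻⁴ s⁻²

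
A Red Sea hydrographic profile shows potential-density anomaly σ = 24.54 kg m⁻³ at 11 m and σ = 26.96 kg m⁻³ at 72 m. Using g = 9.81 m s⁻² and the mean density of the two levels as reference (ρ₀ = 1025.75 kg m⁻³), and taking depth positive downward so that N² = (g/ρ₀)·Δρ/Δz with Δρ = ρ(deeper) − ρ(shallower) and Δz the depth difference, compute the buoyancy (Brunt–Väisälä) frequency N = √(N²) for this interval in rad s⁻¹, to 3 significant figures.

Δρ = 1026.96 − 1024.54 = 2.42 kg m⁻³ over Δz = 72 − 11 = 61 m.
N² = (9.81/1025.75) × (2.42/61) = 3.7941 × 10⁻⁴ s⁻².
N = √(3.7941 × 10⁻⁴) = 0.019478 rad s⁻¹ ≈ 0.0195 rad s⁻¹.

0.0195 rad s⁻¹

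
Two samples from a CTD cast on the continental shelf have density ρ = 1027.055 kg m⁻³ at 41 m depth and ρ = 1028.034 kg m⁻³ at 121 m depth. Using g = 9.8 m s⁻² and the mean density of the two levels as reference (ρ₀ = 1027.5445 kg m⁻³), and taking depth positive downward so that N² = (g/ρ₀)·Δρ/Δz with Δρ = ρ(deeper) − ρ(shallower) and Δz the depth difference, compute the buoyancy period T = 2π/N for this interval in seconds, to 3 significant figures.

582 s

Δρ = 1028.034 − 1027.055 = 0.979 kg m⁻³ over Δz = 121 − 41 = 80 m.
N² = (9.8/1027.5445) × (0.979/80) = 1.1671 × 10⁻⁴ s⁻².
N = √(1.1671 × 10⁻⁴) = 0.010803 rad s⁻¹, so T = 2π/N = 581.61 s ≈ 582 s.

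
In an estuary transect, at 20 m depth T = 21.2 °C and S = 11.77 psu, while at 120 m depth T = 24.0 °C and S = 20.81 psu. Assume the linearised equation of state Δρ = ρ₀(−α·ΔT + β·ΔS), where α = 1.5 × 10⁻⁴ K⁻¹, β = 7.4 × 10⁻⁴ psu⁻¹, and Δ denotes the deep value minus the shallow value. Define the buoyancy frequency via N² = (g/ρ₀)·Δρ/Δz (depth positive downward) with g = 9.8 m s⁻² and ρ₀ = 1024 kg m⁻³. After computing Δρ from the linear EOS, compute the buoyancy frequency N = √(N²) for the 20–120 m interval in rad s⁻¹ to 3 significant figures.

ΔT = +2.8 K, ΔS = +9.04 psu (deep − shallow).
Δρ/ρ₀ = −αΔT + βΔS = -4.20 × 10⁻⁴ + 6.6896 × 10⁻³ = 6.2696 × 10⁻³, so Δρ ≈ 6.420 kg m⁻³.
N² = (g/ρ₀)·Δρ/Δz = g·(Δρ/ρ₀)/Δz = 9.8 × 6.2696 × 10⁻³ / 100 = 6.1442 × 10⁻⁴ s⁻².
N = √(6.1442 × 10⁻⁴) = 0.024787 rad s⁻¹ ≈ 0.0248 rad s⁻¹.

0.0248 rad s⁻¹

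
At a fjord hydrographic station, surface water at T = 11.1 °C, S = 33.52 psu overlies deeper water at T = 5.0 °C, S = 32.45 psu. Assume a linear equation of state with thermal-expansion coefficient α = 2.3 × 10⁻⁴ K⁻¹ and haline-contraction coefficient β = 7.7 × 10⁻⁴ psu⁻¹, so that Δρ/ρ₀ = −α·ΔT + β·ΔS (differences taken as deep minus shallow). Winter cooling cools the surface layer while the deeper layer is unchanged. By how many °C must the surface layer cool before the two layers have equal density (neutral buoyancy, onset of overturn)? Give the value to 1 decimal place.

Neutral buoyancy requires Δρ = 0, i.e. −α(T_deep − T_surf′) + β(S_deep − S_surf) = 0.
T_surf′ = T_deep − (β/α)·ΔS = 5.0 − (7.7 × 10⁻⁴/2.3 × 10⁻⁴)·(-1.07) = 8.582 °C.
Cooling required: 11.1 − (8.582) = 2.518 °C.

2.5 °C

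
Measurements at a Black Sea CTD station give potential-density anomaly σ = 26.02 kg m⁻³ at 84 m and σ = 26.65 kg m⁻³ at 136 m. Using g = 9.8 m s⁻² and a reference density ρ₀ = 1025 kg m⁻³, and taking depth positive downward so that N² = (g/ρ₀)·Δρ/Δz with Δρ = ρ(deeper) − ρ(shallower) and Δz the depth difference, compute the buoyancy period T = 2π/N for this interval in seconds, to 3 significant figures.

584 s

Δρ = 1026.65 − 1026.02 = 0.63 kg m⁻³ over Δz = 136 − 84 = 52 m.
N² = (9.8/1025) × (0.63/52) = 1.1583 × 10⁻⁴ s⁻².
N = √(1.1583 × 10⁻⁴) = 0.010762 rad s⁻¹, so T = 2π/N = 583.83 s ≈ 584 s.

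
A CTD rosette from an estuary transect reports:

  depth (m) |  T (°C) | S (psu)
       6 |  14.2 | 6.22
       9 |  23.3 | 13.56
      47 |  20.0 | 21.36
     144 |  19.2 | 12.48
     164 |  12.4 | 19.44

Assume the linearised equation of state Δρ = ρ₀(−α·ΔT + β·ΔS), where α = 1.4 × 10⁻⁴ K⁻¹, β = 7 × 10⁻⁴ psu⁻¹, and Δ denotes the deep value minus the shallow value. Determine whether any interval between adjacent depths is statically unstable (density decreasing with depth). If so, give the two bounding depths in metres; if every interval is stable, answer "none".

Evaluate Δρ/ρ₀ = −αΔT + βΔS across each adjacent pair:
  6–9 m: −αΔT+βΔS = −(1.4 × 10⁻⁴)(+9.1)+(7 × 10⁻⁴)(+7.34) = 3.9 × 10⁻³ → stable
  9–47 m: −αΔT+βΔS = −(1.4 × 10⁻⁴)(-3.3)+(7 × 10⁻⁴)(+7.80) = 5.9 × 10⁻³ → stable
  47–144 m: −αΔT+βΔS = −(1.4 × 10⁻⁴)(-0.8)+(7 × 10⁻⁴)(-8.88) = -6.1 × 10⁻³ → UNSTABLE
  144–164 m: −αΔT+βΔS = −(1.4 × 10⁻⁴)(-6.8)+(7 × 10⁻⁴)(+6.96) = 5.8 × 10⁻³ → stable
The 47–144 m interval has Δρ < 0: lighter water underlies denser water.

47–144 m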